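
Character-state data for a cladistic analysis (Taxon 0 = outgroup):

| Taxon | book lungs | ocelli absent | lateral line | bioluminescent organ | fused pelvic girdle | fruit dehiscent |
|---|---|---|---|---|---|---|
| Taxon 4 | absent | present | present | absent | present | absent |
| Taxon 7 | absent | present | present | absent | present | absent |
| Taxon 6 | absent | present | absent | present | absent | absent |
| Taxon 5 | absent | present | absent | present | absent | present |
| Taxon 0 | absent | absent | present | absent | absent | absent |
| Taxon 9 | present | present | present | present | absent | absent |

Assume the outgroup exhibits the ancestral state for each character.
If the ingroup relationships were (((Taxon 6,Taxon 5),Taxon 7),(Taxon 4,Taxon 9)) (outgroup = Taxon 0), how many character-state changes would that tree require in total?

Map each character onto (((Taxon 6,Taxon 5),Taxon 7),(Taxon 4,Taxon 9)) (rooted by Taxon 0) and count the minimum state changes it requires (Fitch parsimony):
book lungs: 1; ocelli absent: 1; lateral line: 1; bioluminescent organ: 2; fused pelvic girdle: 2; fruit dehiscent: 1.
Total tree length = 8.

8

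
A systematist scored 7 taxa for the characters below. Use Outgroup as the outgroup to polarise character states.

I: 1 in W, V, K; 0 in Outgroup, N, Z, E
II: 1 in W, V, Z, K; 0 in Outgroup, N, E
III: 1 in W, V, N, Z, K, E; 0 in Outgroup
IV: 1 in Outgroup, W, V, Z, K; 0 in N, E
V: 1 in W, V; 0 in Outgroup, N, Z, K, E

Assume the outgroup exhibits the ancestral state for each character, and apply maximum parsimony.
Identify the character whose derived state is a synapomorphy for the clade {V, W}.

V

Character polarity is set by the outgroup: the derived state is whichever differs from the outgroup's state, so for IV the derived state is '0', and for the remaining characters it is '1'.
I: derived state '1' in K, V, and W only — synapomorphy for {K, V, W}.
Only K, V, W, and Z show the derived state '1' for II, supporting them as a clade.
All ingroup taxa share the derived state '1' for III; it defines the ingroup but does not resolve relationships within it.
Only E and N show the derived state '0' for IV, supporting them as a clade.
V (derived state '1') is shared by V and W — a synapomorphy uniting that clade.
Most parsimonious ingroup topology: ((((W,V),K),Z),(N,E)).
The clade {V, W} is supported by V: its derived state '1' occurs in exactly those taxa and in no other taxon (including the outgroup).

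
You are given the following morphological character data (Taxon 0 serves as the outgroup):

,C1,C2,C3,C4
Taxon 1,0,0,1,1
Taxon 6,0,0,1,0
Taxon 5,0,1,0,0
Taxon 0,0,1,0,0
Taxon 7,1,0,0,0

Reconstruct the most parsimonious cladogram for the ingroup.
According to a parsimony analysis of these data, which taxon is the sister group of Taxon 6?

Taxon 1

Character polarity is set by the outgroup: the derived state is whichever differs from the outgroup's state, so for C2 the derived state is '0', and for the remaining characters it is '1'.
C1 (derived state '1') is unique to Taxon 7 (autapomorphy; uninformative for grouping).
C2 (derived state '0') is shared by Taxon 1, Taxon 6, and Taxon 7 — a synapomorphy uniting that clade.
Only Taxon 1 and Taxon 6 show the derived state '1' for C3, supporting them as a clade.
C4: derived state '1' in Taxon 1 only — an autapomorphy, so it tells us nothing about relationships among taxa.
Most parsimonious ingroup topology: ((Taxon 7,(Taxon 1,Taxon 6)),Taxon 5).
Taxon 6 and Taxon 1 form a cherry on this tree, so they are sister taxa.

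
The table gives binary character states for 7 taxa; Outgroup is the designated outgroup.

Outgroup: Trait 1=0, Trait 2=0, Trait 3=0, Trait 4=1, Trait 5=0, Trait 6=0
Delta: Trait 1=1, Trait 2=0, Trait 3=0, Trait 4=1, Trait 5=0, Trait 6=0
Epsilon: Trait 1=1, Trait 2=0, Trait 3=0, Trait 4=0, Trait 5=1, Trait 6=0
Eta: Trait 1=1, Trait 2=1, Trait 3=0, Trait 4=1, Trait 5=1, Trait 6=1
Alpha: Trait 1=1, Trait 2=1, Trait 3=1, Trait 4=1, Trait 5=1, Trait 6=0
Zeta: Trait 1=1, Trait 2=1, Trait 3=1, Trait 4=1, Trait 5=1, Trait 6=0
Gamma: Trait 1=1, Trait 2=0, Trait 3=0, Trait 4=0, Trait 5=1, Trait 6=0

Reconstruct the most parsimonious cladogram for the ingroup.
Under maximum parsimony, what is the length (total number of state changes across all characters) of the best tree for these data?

Character polarity is set by the outgroup: the derived state is whichever differs from the outgroup's state, so for Trait 4 the derived state is '0', and for the remaining characters it is '1'.
All ingroup taxa share the derived state '1' for Trait 1; it defines the ingroup but does not resolve relationships within it.
Trait 2: derived state '1' in Alpha, Eta, and Zeta only — synapomorphy for {Alpha, Eta, Zeta}.
Trait 3: derived state '1' in Alpha and Zeta only — synapomorphy for {Alpha, Zeta}.
Trait 4: derived state '0' in Epsilon and Gamma only — synapomorphy for {Epsilon, Gamma}.
Only Alpha, Epsilon, Eta, Gamma, and Zeta show the derived state '1' for Trait 5, supporting them as a clade.
Trait 6 (derived state '1') is unique to Eta (autapomorphy; uninformative for grouping).
Most parsimonious ingroup topology: (Delta,((Epsilon,Gamma),(Eta,(Alpha,Zeta)))).
Changes per character on this tree: Trait 1: 1; Trait 2: 1; Trait 3: 1; Trait 4: 1; Trait 5: 1; Trait 6: 1.
Total = 6.

6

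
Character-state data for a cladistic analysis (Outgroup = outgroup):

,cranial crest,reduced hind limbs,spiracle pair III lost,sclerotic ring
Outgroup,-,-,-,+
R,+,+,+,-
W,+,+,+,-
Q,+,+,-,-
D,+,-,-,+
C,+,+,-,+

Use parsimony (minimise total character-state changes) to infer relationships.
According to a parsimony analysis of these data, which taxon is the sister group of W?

Character polarity is set by the outgroup: the derived state is whichever differs from the outgroup's state, so for sclerotic ring the derived state is '-', and for the remaining characters it is '+'.
cranial crest (derived state '+') is shared by all ingroup taxa — unites the whole ingroup.
reduced hind limbs: derived state '+' in C, Q, R, and W only — synapomorphy for {C, Q, R, W}.
spiracle pair III lost: derived state '+' in R and W only — synapomorphy for {R, W}.
Only Q, R, and W show the derived state '-' for sclerotic ring, supporting them as a clade.
Most parsimonious ingroup topology: ((((R,W),Q),C),D).
W and R form a cherry on this tree, so they are sister taxa.

R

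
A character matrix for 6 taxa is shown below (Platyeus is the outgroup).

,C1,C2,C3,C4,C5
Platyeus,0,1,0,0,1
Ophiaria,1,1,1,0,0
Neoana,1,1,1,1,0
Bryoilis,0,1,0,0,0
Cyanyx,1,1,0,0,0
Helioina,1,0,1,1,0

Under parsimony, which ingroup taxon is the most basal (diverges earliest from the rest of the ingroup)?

Bryoilis

Character polarity is set by the outgroup: the derived state is whichever differs from the outgroup's state, so for C2, C5 the derived state is '0', and for the remaining characters it is '1'.
Only Cyanyx, Helioina, Neoana, and Ophiaria show the derived state '1' for C1, supporting them as a clade.
C2 (derived state '0') is unique to Helioina (autapomorphy; uninformative for grouping).
Only Helioina, Neoana, and Ophiaria show the derived state '1' for C3, supporting them as a clade.
C4 (derived state '1') is shared by Helioina and Neoana — a synapomorphy uniting that clade.
All ingroup taxa share the derived state '0' for C5; it defines the ingroup but does not resolve relationships within it.
Most parsimonious ingroup topology: (((Ophiaria,(Neoana,Helioina)),Cyanyx),Bryoilis).
Bryoilis is sister to the clade containing all other ingroup taxa, so it is the earliest-diverging (most basal) ingroup lineage.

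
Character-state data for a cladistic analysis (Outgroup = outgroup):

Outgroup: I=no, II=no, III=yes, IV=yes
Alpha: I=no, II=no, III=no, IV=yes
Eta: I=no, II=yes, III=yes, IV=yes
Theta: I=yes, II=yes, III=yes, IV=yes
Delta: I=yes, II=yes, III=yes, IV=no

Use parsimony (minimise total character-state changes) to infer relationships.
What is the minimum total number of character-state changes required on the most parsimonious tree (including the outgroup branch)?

Character polarity is set by the outgroup: the derived state is whichever differs from the outgroup's state, so for III, IV the derived state is 'no', and for the remaining characters it is 'yes'.
I: derived state 'yes' in Delta and Theta only — synapomorphy for {Delta, Theta}.
Only Delta, Eta, and Theta show the derived state 'yes' for II, supporting them as a clade.
III: derived state 'no' in Alpha only — an autapomorphy, so it tells us nothing about relationships among taxa.
IV: derived state 'no' in Delta only — an autapomorphy, so it tells us nothing about relationships among taxa.
Most parsimonious ingroup topology: (Alpha,(Eta,(Theta,Delta))).
Changes per character on this tree: I: 1; II: 1; III: 1; IV: 1.
Total = 4.

4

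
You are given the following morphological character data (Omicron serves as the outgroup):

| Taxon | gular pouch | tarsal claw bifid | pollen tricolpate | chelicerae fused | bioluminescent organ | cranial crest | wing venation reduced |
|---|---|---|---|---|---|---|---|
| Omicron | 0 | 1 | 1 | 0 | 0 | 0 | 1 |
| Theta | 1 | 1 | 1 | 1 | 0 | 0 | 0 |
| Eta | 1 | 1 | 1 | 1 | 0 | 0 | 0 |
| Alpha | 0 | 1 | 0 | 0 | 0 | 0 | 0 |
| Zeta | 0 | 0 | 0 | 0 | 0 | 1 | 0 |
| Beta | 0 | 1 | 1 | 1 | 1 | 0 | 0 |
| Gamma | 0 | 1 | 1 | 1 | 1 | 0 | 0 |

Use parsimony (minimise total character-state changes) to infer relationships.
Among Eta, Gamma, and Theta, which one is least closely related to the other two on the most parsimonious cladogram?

Character polarity is set by the outgroup: the derived state is whichever differs from the outgroup's state, so for tarsal claw bifid, pollen tricolpate, wing venation reduced the derived state is '0', and for the remaining characters it is '1'.
Only Eta and Theta show the derived state '1' for gular pouch, supporting them as a clade.
tarsal claw bifid (derived state '0') is unique to Zeta (autapomorphy; uninformative for grouping).
Only Alpha and Zeta show the derived state '0' for pollen tricolpate, supporting them as a clade.
Only Beta, Eta, Gamma, and Theta show the derived state '1' for chelicerae fused, supporting them as a clade.
Only Beta and Gamma show the derived state '1' for bioluminescent organ, supporting them as a clade.
cranial crest: derived state '1' in Zeta only — an autapomorphy, so it tells us nothing about relationships among taxa.
wing venation reduced (derived state '0') is shared by all ingroup taxa — unites the whole ingroup.
Most parsimonious ingroup topology: (((Theta,Eta),(Beta,Gamma)),(Alpha,Zeta)).
Theta and Eta share a more recent common ancestor with each other than either does with Gamma, so Gamma is the least closely related of the three.

Gamma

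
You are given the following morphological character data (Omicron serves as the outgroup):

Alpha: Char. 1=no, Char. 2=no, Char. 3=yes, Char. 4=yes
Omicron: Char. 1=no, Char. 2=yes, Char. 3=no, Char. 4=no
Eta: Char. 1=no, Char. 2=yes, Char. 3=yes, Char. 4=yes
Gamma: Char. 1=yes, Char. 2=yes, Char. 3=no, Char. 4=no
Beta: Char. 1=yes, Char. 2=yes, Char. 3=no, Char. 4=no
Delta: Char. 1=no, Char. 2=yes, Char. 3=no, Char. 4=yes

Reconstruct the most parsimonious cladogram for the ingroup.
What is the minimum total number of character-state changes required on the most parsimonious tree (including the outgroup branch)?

4

Character polarity is set by the outgroup: the derived state is whichever differs from the outgroup's state, so for Char. 2 the derived state is 'no', and for the remaining characters it is 'yes'.
Char. 1 (derived state 'yes') is shared by Beta and Gamma — a synapomorphy uniting that clade.
Char. 2: derived state 'no' in Alpha only — an autapomorphy, so it tells us nothing about relationships among taxa.
Only Alpha and Eta show the derived state 'yes' for Char. 3, supporting them as a clade.
Char. 4 (derived state 'yes') is shared by Alpha, Delta, and Eta — a synapomorphy uniting that clade.
Most parsimonious ingroup topology: ((Gamma,Beta),((Eta,Alpha),Delta)).
Changes per character on this tree: Char. 1: 1; Char. 2: 1; Char. 3: 1; Char. 4: 1.
Total = 4.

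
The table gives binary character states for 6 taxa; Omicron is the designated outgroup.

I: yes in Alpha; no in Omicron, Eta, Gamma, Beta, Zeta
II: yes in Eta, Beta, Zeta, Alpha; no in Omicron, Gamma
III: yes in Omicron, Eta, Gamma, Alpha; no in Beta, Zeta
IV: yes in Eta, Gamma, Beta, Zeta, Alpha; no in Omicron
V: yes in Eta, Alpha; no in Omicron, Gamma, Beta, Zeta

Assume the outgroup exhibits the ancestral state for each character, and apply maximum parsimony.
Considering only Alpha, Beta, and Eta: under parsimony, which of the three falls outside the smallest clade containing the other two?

Character polarity is set by the outgroup: the derived state is whichever differs from the outgroup's state, so for III the derived state is 'no', and for the remaining characters it is 'yes'.
I: derived state 'yes' in Alpha only — an autapomorphy, so it tells us nothing about relationships among taxa.
Only Alpha, Beta, Eta, and Zeta show the derived state 'yes' for II, supporting them as a clade.
III: derived state 'no' in Beta and Zeta only — synapomorphy for {Beta, Zeta}.
All ingroup taxa share the derived state 'yes' for IV; it defines the ingroup but does not resolve relationships within it.
V (derived state 'yes') is shared by Alpha and Eta — a synapomorphy uniting that clade.
Most parsimonious ingroup topology: (((Alpha,Eta),(Zeta,Beta)),Gamma).
Alpha and Eta share a more recent common ancestor with each other than either does with Beta, so Beta is the least closely related of the three.

Beta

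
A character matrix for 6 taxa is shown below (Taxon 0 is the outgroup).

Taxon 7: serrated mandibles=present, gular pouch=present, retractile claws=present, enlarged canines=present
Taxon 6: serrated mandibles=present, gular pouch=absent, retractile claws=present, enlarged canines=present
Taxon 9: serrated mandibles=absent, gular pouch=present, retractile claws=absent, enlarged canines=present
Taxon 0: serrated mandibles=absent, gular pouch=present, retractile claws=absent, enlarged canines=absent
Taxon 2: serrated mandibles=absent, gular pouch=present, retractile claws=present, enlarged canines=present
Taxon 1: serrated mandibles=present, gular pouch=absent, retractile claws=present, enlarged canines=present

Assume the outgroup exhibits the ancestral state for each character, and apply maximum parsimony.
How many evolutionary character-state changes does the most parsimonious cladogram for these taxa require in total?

4

Character polarity is set by the outgroup: the derived state is whichever differs from the outgroup's state, so for gular pouch the derived state is 'absent', and for the remaining characters it is 'present'.
Only Taxon 1, Taxon 6, and Taxon 7 show the derived state 'present' for serrated mandibles, supporting them as a clade.
gular pouch: derived state 'absent' in Taxon 1 and Taxon 6 only — synapomorphy for {Taxon 1, Taxon 6}.
retractile claws: derived state 'present' in Taxon 1, Taxon 2, Taxon 6, and Taxon 7 only — synapomorphy for {Taxon 1, Taxon 2, Taxon 6, Taxon 7}.
All ingroup taxa share the derived state 'present' for enlarged canines; it defines the ingroup but does not resolve relationships within it.
Most parsimonious ingroup topology: (((Taxon 7,(Taxon 1,Taxon 6)),Taxon 2),Taxon 9).
Changes per character on this tree: serrated mandibles: 1; gular pouch: 1; retractile claws: 1; enlarged canines: 1.
Total = 4.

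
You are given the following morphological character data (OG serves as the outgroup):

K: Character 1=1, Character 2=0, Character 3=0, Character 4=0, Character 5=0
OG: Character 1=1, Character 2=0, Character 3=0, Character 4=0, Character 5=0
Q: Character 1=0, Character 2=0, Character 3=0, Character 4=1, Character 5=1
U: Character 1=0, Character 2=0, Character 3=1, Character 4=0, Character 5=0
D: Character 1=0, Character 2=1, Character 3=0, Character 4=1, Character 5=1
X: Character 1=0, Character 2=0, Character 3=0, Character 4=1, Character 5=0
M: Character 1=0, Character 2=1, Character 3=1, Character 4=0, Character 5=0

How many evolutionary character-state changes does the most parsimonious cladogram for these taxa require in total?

6

Character polarity is set by the outgroup: the derived state is whichever differs from the outgroup's state, so for Character 1 the derived state is '0', and for the remaining characters it is '1'.
Character 1 (derived state '0') is shared by D, M, Q, U, and X — a synapomorphy uniting that clade.
Character 2 (state '1') occurs in D and M but conflicts with the nesting implied by the other characters — most parsimoniously interpreted as homoplasy.
Character 3: derived state '1' in M and U only — synapomorphy for {M, U}.
Character 4: derived state '1' in D, Q, and X only — synapomorphy for {D, Q, X}.
Character 5 (derived state '1') is shared by D and Q — a synapomorphy uniting that clade.
Most parsimonious ingroup topology: (((M,U),((D,Q),X)),K).
Changes per character on this tree: Character 1: 1; Character 2: 2; Character 3: 1; Character 4: 1; Character 5: 1.
Total = 6.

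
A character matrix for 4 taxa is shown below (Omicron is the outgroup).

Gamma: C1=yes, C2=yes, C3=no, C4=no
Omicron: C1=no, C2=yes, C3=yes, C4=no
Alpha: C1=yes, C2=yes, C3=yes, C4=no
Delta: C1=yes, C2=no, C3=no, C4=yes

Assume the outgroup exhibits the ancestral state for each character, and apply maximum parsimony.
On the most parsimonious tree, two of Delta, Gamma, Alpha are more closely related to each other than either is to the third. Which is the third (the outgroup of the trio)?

Alpha

Character polarity is set by the outgroup: the derived state is whichever differs from the outgroup's state, so for C2, C3 the derived state is 'no', and for the remaining characters it is 'yes'.
All ingroup taxa share the derived state 'yes' for C1; it defines the ingroup but does not resolve relationships within it.
C2 (derived state 'no') is unique to Delta (autapomorphy; uninformative for grouping).
C3: derived state 'no' in Delta and Gamma only — synapomorphy for {Delta, Gamma}.
C4: derived state 'yes' in Delta only — an autapomorphy, so it tells us nothing about relationships among taxa.
Most parsimonious ingroup topology: ((Gamma,Delta),Alpha).
Gamma and Delta share a more recent common ancestor with each other than either does with Alpha, so Alpha is the least closely related of the three.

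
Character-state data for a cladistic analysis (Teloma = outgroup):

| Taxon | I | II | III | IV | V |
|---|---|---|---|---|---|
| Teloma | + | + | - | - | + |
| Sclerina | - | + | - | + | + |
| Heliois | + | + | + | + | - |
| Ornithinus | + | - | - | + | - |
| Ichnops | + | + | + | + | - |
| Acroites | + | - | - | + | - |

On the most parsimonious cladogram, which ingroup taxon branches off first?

Sclerina

Character polarity is set by the outgroup: the derived state is whichever differs from the outgroup's state, so for I, II, V the derived state is '-', and for the remaining characters it is '+'.
I (derived state '-') is unique to Sclerina (autapomorphy; uninformative for grouping).
Only Acroites and Ornithinus show the derived state '-' for II, supporting them as a clade.
III: derived state '+' in Heliois and Ichnops only — synapomorphy for {Heliois, Ichnops}.
All ingroup taxa share the derived state '+' for IV; it defines the ingroup but does not resolve relationships within it.
Only Acroites, Heliois, Ichnops, and Ornithinus show the derived state '-' for V, supporting them as a clade.
Most parsimonious ingroup topology: (Sclerina,((Heliois,Ichnops),(Ornithinus,Acroites))).
Sclerina is sister to the clade containing all other ingroup taxa, so it is the earliest-diverging (most basal) ingroup lineage.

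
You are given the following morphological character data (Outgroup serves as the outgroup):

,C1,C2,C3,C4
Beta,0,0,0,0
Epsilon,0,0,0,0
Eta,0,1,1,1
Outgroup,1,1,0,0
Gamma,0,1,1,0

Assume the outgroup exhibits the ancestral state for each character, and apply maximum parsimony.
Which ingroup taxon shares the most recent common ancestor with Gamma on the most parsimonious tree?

Character polarity is set by the outgroup: the derived state is whichever differs from the outgroup's state, so for C1, C2 the derived state is '0', and for the remaining characters it is '1'.
All ingroup taxa share the derived state '0' for C1; it defines the ingroup but does not resolve relationships within it.
C2: derived state '0' in Beta and Epsilon only — synapomorphy for {Beta, Epsilon}.
Only Eta and Gamma show the derived state '1' for C3, supporting them as a clade.
C4 (derived state '1') is unique to Eta (autapomorphy; uninformative for grouping).
Most parsimonious ingroup topology: ((Epsilon,Beta),(Gamma,Eta)).
Gamma and Eta form a cherry on this tree, so they are sister taxa.

Eta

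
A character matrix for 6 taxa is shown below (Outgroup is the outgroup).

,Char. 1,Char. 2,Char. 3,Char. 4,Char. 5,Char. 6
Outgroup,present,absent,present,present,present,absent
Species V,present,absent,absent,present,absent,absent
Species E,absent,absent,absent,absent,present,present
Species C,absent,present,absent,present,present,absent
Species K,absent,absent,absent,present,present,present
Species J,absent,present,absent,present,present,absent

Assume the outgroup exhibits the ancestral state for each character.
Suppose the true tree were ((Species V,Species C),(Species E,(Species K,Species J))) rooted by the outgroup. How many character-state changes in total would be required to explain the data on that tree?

Map each character onto ((Species V,Species C),(Species E,(Species K,Species J))) (rooted by Outgroup) and count the minimum state changes it requires (Fitch parsimony):
Char. 1: 2; Char. 2: 2; Char. 3: 1; Char. 4: 1; Char. 5: 1; Char. 6: 2.
Total tree length = 9.

9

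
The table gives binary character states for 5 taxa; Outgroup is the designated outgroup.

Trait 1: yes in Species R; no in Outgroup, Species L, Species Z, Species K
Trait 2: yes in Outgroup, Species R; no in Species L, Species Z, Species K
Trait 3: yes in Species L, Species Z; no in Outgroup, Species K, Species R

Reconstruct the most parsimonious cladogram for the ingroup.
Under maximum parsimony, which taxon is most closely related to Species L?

Character polarity is set by the outgroup: the derived state is whichever differs from the outgroup's state, so for Trait 2 the derived state is 'no', and for the remaining characters it is 'yes'.
Trait 1 (derived state 'yes') is unique to Species R (autapomorphy; uninformative for grouping).
Trait 2 (derived state 'no') is shared by Species K, Species L, and Species Z — a synapomorphy uniting that clade.
Trait 3 (derived state 'yes') is shared by Species L and Species Z — a synapomorphy uniting that clade.
Most parsimonious ingroup topology: (((Species L,Species Z),Species K),Species R).
Species L and Species Z form a cherry on this tree, so they are sister taxa.

Species Z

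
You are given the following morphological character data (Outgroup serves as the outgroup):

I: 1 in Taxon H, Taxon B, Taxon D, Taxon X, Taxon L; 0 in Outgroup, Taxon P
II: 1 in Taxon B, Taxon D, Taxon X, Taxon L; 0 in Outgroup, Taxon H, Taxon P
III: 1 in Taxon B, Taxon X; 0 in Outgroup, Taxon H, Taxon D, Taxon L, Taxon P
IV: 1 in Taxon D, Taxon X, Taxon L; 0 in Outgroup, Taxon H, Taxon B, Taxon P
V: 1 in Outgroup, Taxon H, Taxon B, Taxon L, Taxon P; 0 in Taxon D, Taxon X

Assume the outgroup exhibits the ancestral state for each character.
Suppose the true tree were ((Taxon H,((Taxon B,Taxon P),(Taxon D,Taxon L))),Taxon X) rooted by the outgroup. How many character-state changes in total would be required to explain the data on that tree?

11

Map each character onto ((Taxon H,((Taxon B,Taxon P),(Taxon D,Taxon L))),Taxon X) (rooted by Outgroup) and count the minimum state changes it requires (Fitch parsimony):
I: 2; II: 3; III: 2; IV: 2; V: 2.
Total tree length = 11.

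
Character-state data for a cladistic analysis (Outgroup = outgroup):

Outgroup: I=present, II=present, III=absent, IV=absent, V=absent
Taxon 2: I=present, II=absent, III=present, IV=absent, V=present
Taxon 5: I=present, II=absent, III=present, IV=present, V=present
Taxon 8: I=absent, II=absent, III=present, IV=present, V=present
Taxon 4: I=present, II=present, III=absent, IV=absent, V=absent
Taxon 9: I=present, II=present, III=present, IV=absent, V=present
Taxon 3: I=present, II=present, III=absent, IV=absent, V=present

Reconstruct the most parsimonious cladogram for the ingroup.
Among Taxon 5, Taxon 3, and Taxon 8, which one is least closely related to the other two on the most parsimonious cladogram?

Taxon 3

Character polarity is set by the outgroup: the derived state is whichever differs from the outgroup's state, so for I, II the derived state is 'absent', and for the remaining characters it is 'present'.
I: derived state 'absent' in Taxon 8 only — an autapomorphy, so it tells us nothing about relationships among taxa.
II (derived state 'absent') is shared by Taxon 2, Taxon 5, and Taxon 8 — a synapomorphy uniting that clade.
Only Taxon 2, Taxon 5, Taxon 8, and Taxon 9 show the derived state 'present' for III, supporting them as a clade.
IV (derived state 'present') is shared by Taxon 5 and Taxon 8 — a synapomorphy uniting that clade.
Only Taxon 2, Taxon 3, Taxon 5, Taxon 8, and Taxon 9 show the derived state 'present' for V, supporting them as a clade.
Most parsimonious ingroup topology: ((((Taxon 2,(Taxon 5,Taxon 8)),Taxon 9),Taxon 3),Taxon 4).
Taxon 5 and Taxon 8 share a more recent common ancestor with each other than either does with Taxon 3, so Taxon 3 is the least closely related of the three.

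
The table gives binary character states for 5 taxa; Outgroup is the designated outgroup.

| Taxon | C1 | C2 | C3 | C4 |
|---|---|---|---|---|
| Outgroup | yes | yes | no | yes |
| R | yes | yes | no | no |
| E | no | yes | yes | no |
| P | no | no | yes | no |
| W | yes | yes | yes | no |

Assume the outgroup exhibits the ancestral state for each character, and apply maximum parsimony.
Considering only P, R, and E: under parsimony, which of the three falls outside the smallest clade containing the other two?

R

Character polarity is set by the outgroup: the derived state is whichever differs from the outgroup's state, so for C1, C2, C4 the derived state is 'no', and for the remaining characters it is 'yes'.
Only E and P show the derived state 'no' for C1, supporting them as a clade.
C2: derived state 'no' in P only — an autapomorphy, so it tells us nothing about relationships among taxa.
C3 (derived state 'yes') is shared by E, P, and W — a synapomorphy uniting that clade.
C4 (derived state 'no') is shared by all ingroup taxa — unites the whole ingroup.
Most parsimonious ingroup topology: (R,((E,P),W)).
E and P share a more recent common ancestor with each other than either does with R, so R is the least closely related of the three.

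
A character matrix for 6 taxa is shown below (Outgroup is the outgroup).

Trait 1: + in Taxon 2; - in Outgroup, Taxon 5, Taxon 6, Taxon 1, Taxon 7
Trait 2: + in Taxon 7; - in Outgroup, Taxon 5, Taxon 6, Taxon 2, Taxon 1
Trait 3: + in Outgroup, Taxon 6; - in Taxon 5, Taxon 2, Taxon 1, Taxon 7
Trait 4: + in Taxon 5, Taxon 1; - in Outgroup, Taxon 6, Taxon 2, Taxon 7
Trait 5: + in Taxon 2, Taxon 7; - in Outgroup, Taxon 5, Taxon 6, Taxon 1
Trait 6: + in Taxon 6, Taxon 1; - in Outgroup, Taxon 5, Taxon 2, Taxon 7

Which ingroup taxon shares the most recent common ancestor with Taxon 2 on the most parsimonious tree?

Taxon 7

Character polarity is set by the outgroup: the derived state is whichever differs from the outgroup's state, so for Trait 3 the derived state is '-', and for the remaining characters it is '+'.
Trait 1: derived state '+' in Taxon 2 only — an autapomorphy, so it tells us nothing about relationships among taxa.
Trait 2 (derived state '+') is unique to Taxon 7 (autapomorphy; uninformative for grouping).
Trait 3: derived state '-' in Taxon 1, Taxon 2, Taxon 5, and Taxon 7 only — synapomorphy for {Taxon 1, Taxon 2, Taxon 5, Taxon 7}.
Only Taxon 1 and Taxon 5 show the derived state '+' for Trait 4, supporting them as a clade.
Trait 5 (derived state '+') is shared by Taxon 2 and Taxon 7 — a synapomorphy uniting that clade.
Trait 6 groups Taxon 1 and Taxon 6, which is incompatible with the clades supported by the remaining characters; treating it as convergent (homoplasy) costs fewer steps than any alternative tree.
Most parsimonious ingroup topology: (((Taxon 5,Taxon 1),(Taxon 2,Taxon 7)),Taxon 6).
Taxon 2 and Taxon 7 form a cherry on this tree, so they are sister taxa.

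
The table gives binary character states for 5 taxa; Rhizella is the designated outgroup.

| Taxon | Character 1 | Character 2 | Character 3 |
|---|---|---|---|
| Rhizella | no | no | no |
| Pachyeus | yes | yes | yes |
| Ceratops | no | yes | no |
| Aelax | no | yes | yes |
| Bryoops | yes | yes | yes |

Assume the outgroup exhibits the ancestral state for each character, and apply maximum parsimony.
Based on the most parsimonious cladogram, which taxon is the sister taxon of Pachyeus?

The outgroup has state 'no' for every character, so 'yes' is the derived state throughout.
Character 1 (derived state 'yes') is shared by Bryoops and Pachyeus — a synapomorphy uniting that clade.
All ingroup taxa share the derived state 'yes' for Character 2; it defines the ingroup but does not resolve relationships within it.
Only Aelax, Bryoops, and Pachyeus show the derived state 'yes' for Character 3, supporting them as a clade.
Most parsimonious ingroup topology: (((Pachyeus,Bryoops),Aelax),Ceratops).
Pachyeus and Bryoops form a cherry on this tree, so they are sister taxa.

Bryoops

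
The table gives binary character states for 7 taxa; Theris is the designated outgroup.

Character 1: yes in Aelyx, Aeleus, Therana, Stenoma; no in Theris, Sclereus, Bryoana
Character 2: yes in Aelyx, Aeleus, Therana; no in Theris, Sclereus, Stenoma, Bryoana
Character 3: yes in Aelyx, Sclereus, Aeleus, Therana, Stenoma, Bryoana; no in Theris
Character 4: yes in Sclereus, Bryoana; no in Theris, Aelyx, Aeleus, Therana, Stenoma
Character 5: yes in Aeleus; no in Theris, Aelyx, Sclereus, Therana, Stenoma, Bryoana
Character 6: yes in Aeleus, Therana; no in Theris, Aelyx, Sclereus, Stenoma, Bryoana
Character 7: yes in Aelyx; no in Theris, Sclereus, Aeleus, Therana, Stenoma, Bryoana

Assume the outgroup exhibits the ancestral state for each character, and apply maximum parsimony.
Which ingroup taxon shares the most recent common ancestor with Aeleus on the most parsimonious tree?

The outgroup has state 'no' for every character, so 'yes' is the derived state throughout.
Character 1 (derived state 'yes') is shared by Aeleus, Aelyx, Stenoma, and Therana — a synapomorphy uniting that clade.
Character 2 (derived state 'yes') is shared by Aeleus, Aelyx, and Therana — a synapomorphy uniting that clade.
Character 3 (derived state 'yes') is shared by all ingroup taxa — unites the whole ingroup.
Character 4: derived state 'yes' in Bryoana and Sclereus only — synapomorphy for {Bryoana, Sclereus}.
Character 5 (derived state 'yes') is unique to Aeleus (autapomorphy; uninformative for grouping).
Character 6 (derived state 'yes') is shared by Aeleus and Therana — a synapomorphy uniting that clade.
Character 7 (derived state 'yes') is unique to Aelyx (autapomorphy; uninformative for grouping).
Most parsimonious ingroup topology: (((Aelyx,(Aeleus,Therana)),Stenoma),(Sclereus,Bryoana)).
Aeleus and Therana form a cherry on this tree, so they are sister taxa.

Therana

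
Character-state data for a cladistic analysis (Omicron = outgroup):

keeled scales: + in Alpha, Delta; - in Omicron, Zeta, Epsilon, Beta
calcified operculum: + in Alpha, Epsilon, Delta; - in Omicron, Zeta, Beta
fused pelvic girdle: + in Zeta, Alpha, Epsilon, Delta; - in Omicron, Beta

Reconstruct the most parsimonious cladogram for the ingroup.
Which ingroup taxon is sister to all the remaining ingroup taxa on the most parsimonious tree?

The outgroup has state '-' for every character, so '+' is the derived state throughout.
Only Alpha and Delta show the derived state '+' for keeled scales, supporting them as a clade.
calcified operculum (derived state '+') is shared by Alpha, Delta, and Epsilon — a synapomorphy uniting that clade.
fused pelvic girdle (derived state '+') is shared by Alpha, Delta, Epsilon, and Zeta — a synapomorphy uniting that clade.
Most parsimonious ingroup topology: ((Zeta,((Alpha,Delta),Epsilon)),Beta).
Beta is sister to the clade containing all other ingroup taxa, so it is the earliest-diverging (most basal) ingroup lineage.

Beta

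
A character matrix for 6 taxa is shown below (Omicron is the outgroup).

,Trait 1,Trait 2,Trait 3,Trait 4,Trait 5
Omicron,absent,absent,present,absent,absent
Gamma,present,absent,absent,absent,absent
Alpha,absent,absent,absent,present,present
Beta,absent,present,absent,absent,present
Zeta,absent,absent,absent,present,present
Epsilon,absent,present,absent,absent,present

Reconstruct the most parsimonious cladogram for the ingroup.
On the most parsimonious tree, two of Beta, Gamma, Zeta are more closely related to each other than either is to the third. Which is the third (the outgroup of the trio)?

Character polarity is set by the outgroup: the derived state is whichever differs from the outgroup's state, so for Trait 3 the derived state is 'absent', and for the remaining characters it is 'present'.
Trait 1: derived state 'present' in Gamma only — an autapomorphy, so it tells us nothing about relationships among taxa.
Trait 2 (derived state 'present') is shared by Beta and Epsilon — a synapomorphy uniting that clade.
All ingroup taxa share the derived state 'absent' for Trait 3; it defines the ingroup but does not resolve relationships within it.
Only Alpha and Zeta show the derived state 'present' for Trait 4, supporting them as a clade.
Trait 5: derived state 'present' in Alpha, Beta, Epsilon, and Zeta only — synapomorphy for {Alpha, Beta, Epsilon, Zeta}.
Most parsimonious ingroup topology: (Gamma,((Alpha,Zeta),(Beta,Epsilon))).
Beta and Zeta share a more recent common ancestor with each other than either does with Gamma, so Gamma is the least closely related of the three.

Gamma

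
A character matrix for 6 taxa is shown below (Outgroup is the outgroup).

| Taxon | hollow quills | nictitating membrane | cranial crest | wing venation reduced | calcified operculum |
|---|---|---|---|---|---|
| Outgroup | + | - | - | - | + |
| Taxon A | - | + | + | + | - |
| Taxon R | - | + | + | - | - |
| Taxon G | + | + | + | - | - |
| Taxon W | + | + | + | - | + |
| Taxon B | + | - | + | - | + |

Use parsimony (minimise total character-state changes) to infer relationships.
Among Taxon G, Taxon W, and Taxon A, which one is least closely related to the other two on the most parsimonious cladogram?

Taxon W

Character polarity is set by the outgroup: the derived state is whichever differs from the outgroup's state, so for hollow quills, calcified operculum the derived state is '-', and for the remaining characters it is '+'.
hollow quills: derived state '-' in Taxon A and Taxon R only — synapomorphy for {Taxon A, Taxon R}.
nictitating membrane (derived state '+') is shared by Taxon A, Taxon G, Taxon R, and Taxon W — a synapomorphy uniting that clade.
All ingroup taxa share the derived state '+' for cranial crest; it defines the ingroup but does not resolve relationships within it.
wing venation reduced (derived state '+') is unique to Taxon A (autapomorphy; uninformative for grouping).
Only Taxon A, Taxon G, and Taxon R show the derived state '-' for calcified operculum, supporting them as a clade.
Most parsimonious ingroup topology: (((Taxon G,(Taxon R,Taxon A)),Taxon W),Taxon B).
Taxon G and Taxon A share a more recent common ancestor with each other than either does with Taxon W, so Taxon W is the least closely related of the three.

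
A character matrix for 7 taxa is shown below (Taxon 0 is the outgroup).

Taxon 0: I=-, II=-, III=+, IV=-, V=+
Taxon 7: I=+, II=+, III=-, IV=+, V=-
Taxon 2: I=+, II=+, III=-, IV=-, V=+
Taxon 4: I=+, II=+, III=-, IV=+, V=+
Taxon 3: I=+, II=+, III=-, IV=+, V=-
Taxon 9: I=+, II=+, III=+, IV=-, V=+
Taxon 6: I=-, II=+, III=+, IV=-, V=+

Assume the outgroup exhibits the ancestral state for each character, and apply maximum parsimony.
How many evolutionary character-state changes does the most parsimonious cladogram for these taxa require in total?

Character polarity is set by the outgroup: the derived state is whichever differs from the outgroup's state, so for III, V the derived state is '-', and for the remaining characters it is '+'.
I (derived state '+') is shared by Taxon 2, Taxon 3, Taxon 4, Taxon 7, and Taxon 9 — a synapomorphy uniting that clade.
II (derived state '+') is shared by all ingroup taxa — unites the whole ingroup.
III (derived state '-') is shared by Taxon 2, Taxon 3, Taxon 4, and Taxon 7 — a synapomorphy uniting that clade.
IV (derived state '+') is shared by Taxon 3, Taxon 4, and Taxon 7 — a synapomorphy uniting that clade.
Only Taxon 3 and Taxon 7 show the derived state '-' for V, supporting them as a clade.
Most parsimonious ingroup topology: (((((Taxon 7,Taxon 3),Taxon 4),Taxon 2),Taxon 9),Taxon 6).
Changes per character on this tree: I: 1; II: 1; III: 1; IV: 1; V: 1.
Total = 5.

5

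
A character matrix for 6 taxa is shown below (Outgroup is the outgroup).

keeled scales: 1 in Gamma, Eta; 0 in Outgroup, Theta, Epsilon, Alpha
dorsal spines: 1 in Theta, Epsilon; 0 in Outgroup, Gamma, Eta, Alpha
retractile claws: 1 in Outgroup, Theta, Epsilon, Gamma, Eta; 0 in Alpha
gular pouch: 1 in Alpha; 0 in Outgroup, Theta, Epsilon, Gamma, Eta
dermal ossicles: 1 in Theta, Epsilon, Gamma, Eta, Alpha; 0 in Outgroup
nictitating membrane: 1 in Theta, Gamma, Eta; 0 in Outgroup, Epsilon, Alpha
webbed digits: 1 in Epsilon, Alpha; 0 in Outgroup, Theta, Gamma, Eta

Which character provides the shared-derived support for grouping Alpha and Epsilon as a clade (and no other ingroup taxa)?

webbed digits

Character polarity is set by the outgroup: the derived state is whichever differs from the outgroup's state, so for retractile claws the derived state is '0', and for the remaining characters it is '1'.
Only Eta and Gamma show the derived state '1' for keeled scales, supporting them as a clade.
dorsal spines (state '1') occurs in Epsilon and Theta but conflicts with the nesting implied by the other characters — most parsimoniously interpreted as homoplasy.
retractile claws: derived state '0' in Alpha only — an autapomorphy, so it tells us nothing about relationships among taxa.
gular pouch: derived state '1' in Alpha only — an autapomorphy, so it tells us nothing about relationships among taxa.
dermal ossicles (derived state '1') is shared by all ingroup taxa — unites the whole ingroup.
Only Eta, Gamma, and Theta show the derived state '1' for nictitating membrane, supporting them as a clade.
Only Alpha and Epsilon show the derived state '1' for webbed digits, supporting them as a clade.
Most parsimonious ingroup topology: ((Theta,(Gamma,Eta)),(Epsilon,Alpha)).
The clade {Alpha, Epsilon} is supported by webbed digits: its derived state '1' occurs in exactly those taxa and in no other taxon (including the outgroup).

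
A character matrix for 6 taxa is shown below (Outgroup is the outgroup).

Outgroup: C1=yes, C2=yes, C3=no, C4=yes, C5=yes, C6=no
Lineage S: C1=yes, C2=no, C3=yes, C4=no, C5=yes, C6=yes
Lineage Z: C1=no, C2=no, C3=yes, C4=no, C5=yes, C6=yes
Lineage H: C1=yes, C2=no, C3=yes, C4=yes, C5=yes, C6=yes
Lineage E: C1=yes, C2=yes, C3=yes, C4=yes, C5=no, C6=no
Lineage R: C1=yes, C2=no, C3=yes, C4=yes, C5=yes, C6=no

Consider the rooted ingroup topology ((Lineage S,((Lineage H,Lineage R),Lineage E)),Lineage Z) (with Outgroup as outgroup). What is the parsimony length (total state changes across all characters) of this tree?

10

Map each character onto ((Lineage S,((Lineage H,Lineage R),Lineage E)),Lineage Z) (rooted by Outgroup) and count the minimum state changes it requires (Fitch parsimony):
C1: 1; C2: 2; C3: 1; C4: 2; C5: 1; C6: 3.
Total tree length = 10.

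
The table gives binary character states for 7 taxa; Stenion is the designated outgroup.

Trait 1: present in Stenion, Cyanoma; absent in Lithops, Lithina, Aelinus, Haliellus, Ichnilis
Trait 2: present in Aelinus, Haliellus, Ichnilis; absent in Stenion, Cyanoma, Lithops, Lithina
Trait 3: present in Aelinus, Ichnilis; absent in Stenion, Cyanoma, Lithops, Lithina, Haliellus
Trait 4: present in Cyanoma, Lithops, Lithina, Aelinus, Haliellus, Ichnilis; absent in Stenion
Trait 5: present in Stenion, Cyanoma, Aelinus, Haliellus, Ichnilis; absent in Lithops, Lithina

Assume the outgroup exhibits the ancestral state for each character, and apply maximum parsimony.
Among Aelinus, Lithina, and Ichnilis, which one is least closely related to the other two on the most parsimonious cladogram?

Lithina

Character polarity is set by the outgroup: the derived state is whichever differs from the outgroup's state, so for Trait 1, Trait 5 the derived state is 'absent', and for the remaining characters it is 'present'.
Only Aelinus, Haliellus, Ichnilis, Lithina, and Lithops show the derived state 'absent' for Trait 1, supporting them as a clade.
Trait 2 (derived state 'present') is shared by Aelinus, Haliellus, and Ichnilis — a synapomorphy uniting that clade.
Trait 3: derived state 'present' in Aelinus and Ichnilis only — synapomorphy for {Aelinus, Ichnilis}.
Trait 4 (derived state 'present') is shared by all ingroup taxa — unites the whole ingroup.
Trait 5: derived state 'absent' in Lithina and Lithops only — synapomorphy for {Lithina, Lithops}.
Most parsimonious ingroup topology: (Cyanoma,((Lithops,Lithina),((Aelinus,Ichnilis),Haliellus))).
Aelinus and Ichnilis share a more recent common ancestor with each other than either does with Lithina, so Lithina is the least closely related of the three.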